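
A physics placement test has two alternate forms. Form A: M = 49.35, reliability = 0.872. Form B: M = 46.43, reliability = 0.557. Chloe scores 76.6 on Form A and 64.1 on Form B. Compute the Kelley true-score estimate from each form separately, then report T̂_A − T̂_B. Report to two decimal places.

T̂_A = 0.872(76.6) + 0.128(49.35) = 73.1120
T̂_B = 0.557(64.1) + 0.443(46.43) = 56.2722
T̂_A − T̂_B = 16.8398

16.84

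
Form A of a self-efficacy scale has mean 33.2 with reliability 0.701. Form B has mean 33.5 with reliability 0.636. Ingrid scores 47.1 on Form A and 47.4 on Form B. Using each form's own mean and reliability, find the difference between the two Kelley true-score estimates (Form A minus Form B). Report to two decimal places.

0.60

T̂_A = 0.701(47.1) + 0.299(33.2) = 42.9439
T̂_B = 0.636(47.4) + 0.364(33.5) = 42.3404
T̂_A − T̂_B = 0.6035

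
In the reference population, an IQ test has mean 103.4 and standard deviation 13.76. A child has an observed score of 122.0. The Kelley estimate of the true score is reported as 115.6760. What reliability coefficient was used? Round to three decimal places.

0.660

T̂ = ρX + (1 − ρ)μ  ⇒  T̂ − μ = ρ(X − μ)
ρ = (T̂ − μ)/(X − μ) = (115.6760 − 103.4) / (122.0 − 103.4) = 12.2760 / 18.6 = 0.66000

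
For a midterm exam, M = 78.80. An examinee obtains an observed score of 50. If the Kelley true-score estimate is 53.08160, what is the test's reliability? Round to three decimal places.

T̂ = ρX + (1 − ρ)μ  ⇒  T̂ − μ = ρ(X − μ)
ρ = (T̂ − μ)/(X − μ) = (53.08160 − 78.80) / (50 − 78.80) = -25.71840 / -28.80 = 0.89300

0.893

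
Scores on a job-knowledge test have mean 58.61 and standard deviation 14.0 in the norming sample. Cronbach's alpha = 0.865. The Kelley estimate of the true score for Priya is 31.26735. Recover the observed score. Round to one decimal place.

T̂ = ρX + (1 − ρ)μ  ⇒  X = (T̂ − (1 − ρ)μ) / ρ
X = (31.26735 − 0.135 × 58.61) / 0.865 = (31.26735 − 7.91235) / 0.865 = 23.35500 / 0.865 = 27.000

27.0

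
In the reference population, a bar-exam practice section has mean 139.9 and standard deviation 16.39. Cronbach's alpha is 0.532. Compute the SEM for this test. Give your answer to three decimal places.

SEM = SD · √(1 − ρ) = 16.39 × √0.468 = 16.39 × 0.6841 = 11.2125

11.212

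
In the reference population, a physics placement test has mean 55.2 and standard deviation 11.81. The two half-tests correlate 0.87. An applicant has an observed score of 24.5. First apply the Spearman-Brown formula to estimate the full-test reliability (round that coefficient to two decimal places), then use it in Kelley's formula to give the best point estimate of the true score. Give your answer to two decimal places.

26.65

Spearman-Brown: ρ = 2r/(1 + r) = 2(0.87)/(1 + 0.87) = 1.740/1.87 = 0.9305 → 0.93
T̂ = 0.93(24.5) + 0.07(55.2) = 22.785 + 3.864 = 26.649 → 26.65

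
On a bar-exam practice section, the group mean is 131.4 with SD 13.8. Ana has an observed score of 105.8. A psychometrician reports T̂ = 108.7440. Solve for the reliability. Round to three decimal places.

0.885

T̂ = ρX + (1 − ρ)μ  ⇒  T̂ − μ = ρ(X − μ)
ρ = (T̂ − μ)/(X − μ) = (108.7440 − 131.4) / (105.8 − 131.4) = -22.6560 / -25.6 = 0.88500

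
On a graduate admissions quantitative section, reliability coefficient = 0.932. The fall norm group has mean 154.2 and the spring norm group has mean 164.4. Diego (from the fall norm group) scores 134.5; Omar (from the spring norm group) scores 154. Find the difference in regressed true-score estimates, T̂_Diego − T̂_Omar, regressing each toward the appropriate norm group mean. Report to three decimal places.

-18.868

T̂_Diego = 0.932(134.5) + 0.068(154.2) = 135.83960
T̂_Omar = 0.932(154) + 0.068(164.4) = 154.70720
Difference = 135.83960 − 154.70720 = -18.86760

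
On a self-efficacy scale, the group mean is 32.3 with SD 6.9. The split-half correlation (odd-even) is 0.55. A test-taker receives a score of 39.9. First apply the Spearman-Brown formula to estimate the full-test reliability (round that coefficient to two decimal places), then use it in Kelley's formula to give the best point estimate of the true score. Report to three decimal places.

Spearman-Brown: ρ = 2r/(1 + r) = 2(0.55)/(1 + 0.55) = 1.100/1.55 = 0.7097 → 0.71
Regress the observed score toward the mean by the unreliability: T̂ = 0.71·39.9 + 0.29·32.3 = 28.329 + 9.367 = 37.6960.

37.696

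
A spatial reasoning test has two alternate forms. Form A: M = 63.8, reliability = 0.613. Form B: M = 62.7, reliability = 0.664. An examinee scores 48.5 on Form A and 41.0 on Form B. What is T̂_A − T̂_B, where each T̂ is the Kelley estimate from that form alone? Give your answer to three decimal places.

T̂_A = 0.613(48.5) + 0.387(63.8) = 54.42110
T̂_B = 0.664(41.0) + 0.336(62.7) = 48.29120
T̂_A − T̂_B = 6.12990

6.130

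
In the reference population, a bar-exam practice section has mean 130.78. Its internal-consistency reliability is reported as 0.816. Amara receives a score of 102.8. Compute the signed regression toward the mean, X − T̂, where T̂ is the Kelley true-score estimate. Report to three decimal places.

T̂ = ρX + (1 − ρ)μ
  = 0.816 × 102.8 + 0.184 × 130.78
  = 83.8848 + 24.06352
  = 107.94832
  ≈ 107.9483
X − T̂ = 102.8 − 107.9483 = -5.1483 → -5.148

-5.148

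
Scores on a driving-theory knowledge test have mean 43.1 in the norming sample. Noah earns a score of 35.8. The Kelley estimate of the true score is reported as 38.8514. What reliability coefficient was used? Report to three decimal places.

T̂ = ρX + (1 − ρ)μ  ⇒  T̂ − μ = ρ(X − μ)
ρ = (T̂ − μ)/(X − μ) = (38.8514 − 43.1) / (35.8 − 43.1) = -4.2486 / -7.3 = 0.58200

0.582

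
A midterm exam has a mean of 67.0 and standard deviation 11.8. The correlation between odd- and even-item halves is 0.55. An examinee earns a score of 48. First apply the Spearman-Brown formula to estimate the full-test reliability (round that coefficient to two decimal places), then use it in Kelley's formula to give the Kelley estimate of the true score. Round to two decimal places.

Spearman-Brown: ρ = 2r/(1 + r) = 2(0.55)/(1 + 0.55) = 1.100/1.55 = 0.7097 → 0.71
T̂ = 0.71(48) + 0.29(67.0) = 34.08 + 19.430 = 53.510 → 53.51

53.51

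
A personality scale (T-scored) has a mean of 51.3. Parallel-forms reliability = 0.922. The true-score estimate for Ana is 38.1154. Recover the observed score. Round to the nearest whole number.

T̂ = ρX + (1 − ρ)μ  ⇒  X = (T̂ − (1 − ρ)μ) / ρ
X = (38.1154 − 0.078 × 51.3) / 0.922 = (38.1154 − 4.0014) / 0.922 = 34.1140 / 0.922 = 37.00

37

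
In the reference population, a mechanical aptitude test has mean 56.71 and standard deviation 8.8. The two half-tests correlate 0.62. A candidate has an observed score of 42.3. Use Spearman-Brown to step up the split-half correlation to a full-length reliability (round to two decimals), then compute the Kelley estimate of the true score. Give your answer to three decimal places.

45.614

Spearman-Brown: ρ = 2r/(1 + r) = 2(0.62)/(1 + 0.62) = 1.240/1.62 = 0.7654 → 0.77
Weight the observed score by reliability and the mean by (1 − reliability): T̂ = 0.77·42.3 + 0.23·56.71 = 32.571 + 13.0433 = 45.6143.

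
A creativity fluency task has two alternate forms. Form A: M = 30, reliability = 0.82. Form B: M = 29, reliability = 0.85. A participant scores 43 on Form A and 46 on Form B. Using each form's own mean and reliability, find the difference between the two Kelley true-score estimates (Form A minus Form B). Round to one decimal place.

T̂_A = 0.82(43) + 0.18(30) = 40.660
T̂_B = 0.85(46) + 0.15(29) = 43.450
T̂_A − T̂_B = -2.790

-2.8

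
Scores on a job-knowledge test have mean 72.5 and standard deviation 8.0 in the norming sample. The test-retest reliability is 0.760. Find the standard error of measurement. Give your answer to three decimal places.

SEM = SD · √(1 − ρ) = 8.0 × √0.240 = 8.0 × 0.4899 = 3.9192

3.919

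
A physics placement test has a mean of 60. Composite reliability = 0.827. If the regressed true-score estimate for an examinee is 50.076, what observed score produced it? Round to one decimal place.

T̂ = ρX + (1 − ρ)μ  ⇒  X = (T̂ − (1 − ρ)μ) / ρ
X = (50.076 − 0.173 × 60) / 0.827 = (50.076 − 10.380) / 0.827 = 39.696 / 0.827 = 48.000

48.0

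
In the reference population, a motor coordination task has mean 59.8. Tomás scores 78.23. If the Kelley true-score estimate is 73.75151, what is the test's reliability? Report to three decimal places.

T̂ = ρX + (1 − ρ)μ  ⇒  T̂ − μ = ρ(X − μ)
ρ = (T̂ − μ)/(X − μ) = (73.75151 − 59.8) / (78.23 − 59.8) = 13.95151 / 18.43 = 0.75700

0.757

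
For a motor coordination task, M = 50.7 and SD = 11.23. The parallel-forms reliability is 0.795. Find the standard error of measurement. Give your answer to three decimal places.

5.085

SEM = SD · √(1 − ρ) = 11.23 × √0.205 = 11.23 × 0.4528 = 5.0846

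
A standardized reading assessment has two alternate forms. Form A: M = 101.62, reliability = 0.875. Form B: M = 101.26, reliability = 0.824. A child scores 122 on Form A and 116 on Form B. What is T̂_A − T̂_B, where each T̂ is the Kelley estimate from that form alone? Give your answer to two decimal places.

T̂_A = 0.875(122) + 0.125(101.62) = 119.4525
T̂_B = 0.824(116) + 0.176(101.26) = 113.4058
T̂_A − T̂_B = 6.0467

6.05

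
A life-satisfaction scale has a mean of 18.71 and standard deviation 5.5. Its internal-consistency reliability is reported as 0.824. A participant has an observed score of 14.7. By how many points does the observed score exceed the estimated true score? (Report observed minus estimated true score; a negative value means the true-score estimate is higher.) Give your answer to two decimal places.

-0.71

T̂ = ρX + (1 − ρ)μ
  = 0.824 × 14.7 + 0.176 × 18.71
  = 12.1128 + 3.29296
  = 15.4058
  ≈ 15.406
X − T̂ = 14.7 − 15.406 = -0.706 → -0.71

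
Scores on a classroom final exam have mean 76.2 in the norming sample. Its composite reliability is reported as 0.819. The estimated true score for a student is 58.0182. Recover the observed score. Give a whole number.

54

T̂ = ρX + (1 − ρ)μ  ⇒  X = (T̂ − (1 − ρ)μ) / ρ
X = (58.0182 − 0.181 × 76.2) / 0.819 = (58.0182 − 13.7922) / 0.819 = 44.2260 / 0.819 = 54.00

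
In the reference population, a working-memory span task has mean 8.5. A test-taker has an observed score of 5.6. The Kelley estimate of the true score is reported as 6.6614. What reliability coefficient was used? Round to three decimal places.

0.634

T̂ = ρX + (1 − ρ)μ  ⇒  T̂ − μ = ρ(X − μ)
ρ = (T̂ − μ)/(X − μ) = (6.6614 − 8.5) / (5.6 − 8.5) = -1.8386 / -2.9 = 0.63400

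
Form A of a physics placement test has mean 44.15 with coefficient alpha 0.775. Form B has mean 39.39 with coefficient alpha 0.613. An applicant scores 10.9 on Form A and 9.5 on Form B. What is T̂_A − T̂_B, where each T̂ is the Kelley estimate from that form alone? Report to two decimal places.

T̂_A = 0.775(10.9) + 0.225(44.15) = 18.3812
T̂_B = 0.613(9.5) + 0.387(39.39) = 21.0674
T̂_A − T̂_B = -2.6862

-2.69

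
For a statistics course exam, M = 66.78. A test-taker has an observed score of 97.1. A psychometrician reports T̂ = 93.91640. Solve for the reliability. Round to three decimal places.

0.895

T̂ = ρX + (1 − ρ)μ  ⇒  T̂ − μ = ρ(X − μ)
ρ = (T̂ − μ)/(X − μ) = (93.91640 − 66.78) / (97.1 − 66.78) = 27.13640 / 30.32 = 0.89500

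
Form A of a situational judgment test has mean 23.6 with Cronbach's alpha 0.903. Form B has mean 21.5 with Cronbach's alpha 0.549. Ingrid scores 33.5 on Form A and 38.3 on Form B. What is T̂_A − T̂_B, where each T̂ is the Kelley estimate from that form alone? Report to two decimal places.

T̂_A = 0.903(33.5) + 0.097(23.6) = 32.5397
T̂_B = 0.549(38.3) + 0.451(21.5) = 30.7232
T̂_A − T̂_B = 1.8165

1.82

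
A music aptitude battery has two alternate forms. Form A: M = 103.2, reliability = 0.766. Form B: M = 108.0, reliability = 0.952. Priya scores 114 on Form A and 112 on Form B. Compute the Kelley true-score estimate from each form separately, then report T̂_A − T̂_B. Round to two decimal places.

-0.34

T̂_A = 0.766(114) + 0.234(103.2) = 111.4728
T̂_B = 0.952(112) + 0.048(108.0) = 111.8080
T̂_A − T̂_B = -0.3352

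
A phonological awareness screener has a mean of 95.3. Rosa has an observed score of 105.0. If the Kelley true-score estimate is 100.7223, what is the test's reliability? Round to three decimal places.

T̂ = ρX + (1 − ρ)μ  ⇒  T̂ − μ = ρ(X − μ)
ρ = (T̂ − μ)/(X − μ) = (100.7223 − 95.3) / (105.0 − 95.3) = 5.4223 / 9.7 = 0.55900

0.559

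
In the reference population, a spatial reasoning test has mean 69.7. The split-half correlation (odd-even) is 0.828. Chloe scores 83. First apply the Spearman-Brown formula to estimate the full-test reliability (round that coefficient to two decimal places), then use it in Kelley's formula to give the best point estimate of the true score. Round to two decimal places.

Spearman-Brown: ρ = 2r/(1 + r) = 2(0.828)/(1 + 0.828) = 1.6560/1.828 = 0.9059 → 0.91
Weight the observed score by reliability and the mean by (1 − reliability): T̂ = 0.91·83 + 0.09·69.7 = 75.53 + 6.273 = 81.803.

81.80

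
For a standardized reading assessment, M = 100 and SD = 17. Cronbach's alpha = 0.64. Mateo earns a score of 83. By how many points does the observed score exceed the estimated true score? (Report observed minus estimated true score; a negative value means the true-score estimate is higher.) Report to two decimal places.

Regress the observed score toward the mean by the unreliability: T̂ = 0.64·83 + 0.36·100 = 53.12 + 36.00 = 89.1200.
X − T̂ = 83 − 89.120 = -6.120 → -6.12

-6.12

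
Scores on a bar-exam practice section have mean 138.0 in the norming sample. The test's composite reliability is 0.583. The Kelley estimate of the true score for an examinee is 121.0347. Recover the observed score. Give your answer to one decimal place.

T̂ = ρX + (1 − ρ)μ  ⇒  X = (T̂ − (1 − ρ)μ) / ρ
X = (121.0347 − 0.417 × 138.0) / 0.583 = (121.0347 − 57.5460) / 0.583 = 63.4887 / 0.583 = 108.900

108.9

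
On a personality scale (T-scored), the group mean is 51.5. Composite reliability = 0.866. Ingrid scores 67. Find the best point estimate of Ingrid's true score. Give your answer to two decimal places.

T̂ = ρX + (1 − ρ)μ
  = 0.866 × 67 + 0.134 × 51.5
  = 58.022 + 6.9010
  = 64.923
  ≈ 64.92

64.92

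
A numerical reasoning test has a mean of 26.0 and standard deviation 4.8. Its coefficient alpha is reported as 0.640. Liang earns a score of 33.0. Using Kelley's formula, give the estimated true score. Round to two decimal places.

30.48

T̂ = 0.640(33.0) + 0.360(26.0) = 21.1200 + 9.3600 = 30.480 → 30.48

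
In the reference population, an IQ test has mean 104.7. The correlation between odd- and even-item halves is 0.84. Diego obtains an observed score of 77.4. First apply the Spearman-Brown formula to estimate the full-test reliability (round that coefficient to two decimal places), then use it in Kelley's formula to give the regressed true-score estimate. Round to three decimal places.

79.857

Spearman-Brown: ρ = 2r/(1 + r) = 2(0.84)/(1 + 0.84) = 1.680/1.84 = 0.9130 → 0.91
T̂ = 0.91(77.4) + 0.09(104.7) = 70.434 + 9.423 = 79.8570 → 79.857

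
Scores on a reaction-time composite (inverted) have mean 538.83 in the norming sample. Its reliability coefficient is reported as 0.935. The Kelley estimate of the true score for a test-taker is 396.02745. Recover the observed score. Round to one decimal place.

386.1

T̂ = ρX + (1 − ρ)μ  ⇒  X = (T̂ − (1 − ρ)μ) / ρ
X = (396.02745 − 0.065 × 538.83) / 0.935 = (396.02745 − 35.02395) / 0.935 = 361.00350 / 0.935 = 386.100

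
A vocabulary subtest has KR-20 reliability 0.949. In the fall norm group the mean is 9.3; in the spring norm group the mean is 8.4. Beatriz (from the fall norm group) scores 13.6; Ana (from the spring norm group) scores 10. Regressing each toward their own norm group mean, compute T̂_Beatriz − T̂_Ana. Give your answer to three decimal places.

3.462

T̂_Beatriz = 0.949(13.6) + 0.051(9.3) = 13.38070
T̂_Ana = 0.949(10) + 0.051(8.4) = 9.91840
Difference = 13.38070 − 9.91840 = 3.46230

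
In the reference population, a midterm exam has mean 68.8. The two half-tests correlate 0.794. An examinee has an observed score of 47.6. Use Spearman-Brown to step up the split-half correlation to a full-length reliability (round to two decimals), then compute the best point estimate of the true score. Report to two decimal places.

49.93

Spearman-Brown: ρ = 2r/(1 + r) = 2(0.794)/(1 + 0.794) = 1.5880/1.794 = 0.8852 → 0.89
T̂ = ρX + (1 − ρ)μ
  = 0.89 × 47.6 + 0.11 × 68.8
  = 42.364 + 7.568
  = 49.932
  ≈ 49.93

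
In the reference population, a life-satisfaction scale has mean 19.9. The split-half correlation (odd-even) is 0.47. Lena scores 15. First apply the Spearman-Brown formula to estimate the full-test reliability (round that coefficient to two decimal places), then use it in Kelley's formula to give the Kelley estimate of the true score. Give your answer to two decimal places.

Spearman-Brown: ρ = 2r/(1 + r) = 2(0.47)/(1 + 0.47) = 0.940/1.47 = 0.6395 → 0.64
T̂ = 0.64(15) + 0.36(19.9) = 9.60 + 7.164 = 16.764 → 16.76

16.76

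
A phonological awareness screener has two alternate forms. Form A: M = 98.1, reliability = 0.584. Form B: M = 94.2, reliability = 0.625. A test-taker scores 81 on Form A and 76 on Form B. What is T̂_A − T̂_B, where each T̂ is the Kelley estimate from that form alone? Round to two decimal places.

5.29

T̂_A = 0.584(81) + 0.416(98.1) = 88.1136
T̂_B = 0.625(76) + 0.375(94.2) = 82.8250
T̂_A − T̂_B = 5.2886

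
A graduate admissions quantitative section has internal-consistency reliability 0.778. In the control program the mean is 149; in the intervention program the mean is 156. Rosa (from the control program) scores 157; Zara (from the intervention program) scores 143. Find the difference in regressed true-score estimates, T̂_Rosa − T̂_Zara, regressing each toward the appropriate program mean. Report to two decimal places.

T̂_Rosa = 0.778(157) + 0.222(149) = 155.2240
T̂_Zara = 0.778(143) + 0.222(156) = 145.8860
Difference = 155.2240 − 145.8860 = 9.3380

9.34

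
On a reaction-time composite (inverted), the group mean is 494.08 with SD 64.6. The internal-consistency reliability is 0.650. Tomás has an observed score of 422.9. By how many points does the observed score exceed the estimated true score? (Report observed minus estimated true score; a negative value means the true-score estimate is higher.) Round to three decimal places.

T̂ = 0.650(422.9) + 0.350(494.08) = 274.8850 + 172.92800 = 447.81300 → 447.8130
X − T̂ = 422.9 − 447.8130 = -24.9130 → -24.913

-24.913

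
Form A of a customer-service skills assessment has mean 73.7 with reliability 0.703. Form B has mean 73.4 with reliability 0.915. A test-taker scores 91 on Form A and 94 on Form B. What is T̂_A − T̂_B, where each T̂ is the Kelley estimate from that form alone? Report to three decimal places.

-6.387

T̂_A = 0.703(91) + 0.297(73.7) = 85.86190
T̂_B = 0.915(94) + 0.085(73.4) = 92.24900
T̂_A − T̂_B = -6.38710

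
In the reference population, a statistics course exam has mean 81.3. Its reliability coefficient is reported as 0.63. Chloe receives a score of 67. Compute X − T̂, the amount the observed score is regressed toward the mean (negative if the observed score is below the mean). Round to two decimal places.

-5.29

Kelley's formula gives T̂ = 0.63·67 + 0.37·81.3 = 42.21 + 30.081 = 72.2910.
X − T̂ = 67 − 72.291 = -5.291 → -5.29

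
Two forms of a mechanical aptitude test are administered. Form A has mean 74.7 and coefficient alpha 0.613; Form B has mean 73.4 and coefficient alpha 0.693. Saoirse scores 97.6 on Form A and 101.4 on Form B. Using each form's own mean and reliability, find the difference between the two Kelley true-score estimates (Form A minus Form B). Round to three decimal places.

-4.066

T̂_A = 0.613(97.6) + 0.387(74.7) = 88.73770
T̂_B = 0.693(101.4) + 0.307(73.4) = 92.80400
T̂_A − T̂_B = -4.06630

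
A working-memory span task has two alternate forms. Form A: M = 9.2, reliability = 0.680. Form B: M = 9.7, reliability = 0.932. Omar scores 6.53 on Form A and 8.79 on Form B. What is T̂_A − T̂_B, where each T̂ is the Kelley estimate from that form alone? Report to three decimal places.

T̂_A = 0.680(6.53) + 0.320(9.2) = 7.38440
T̂_B = 0.932(8.79) + 0.068(9.7) = 8.85188
T̂_A − T̂_B = -1.46748

-1.467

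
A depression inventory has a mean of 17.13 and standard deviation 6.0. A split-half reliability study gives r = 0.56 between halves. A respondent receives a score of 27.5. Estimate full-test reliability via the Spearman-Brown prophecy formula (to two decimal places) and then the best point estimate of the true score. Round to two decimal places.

24.60

Spearman-Brown: ρ = 2r/(1 + r) = 2(0.56)/(1 + 0.56) = 1.120/1.56 = 0.7179 → 0.72
T̂ = 0.72(27.5) + 0.28(17.13) = 19.800 + 4.7964 = 24.596 → 24.60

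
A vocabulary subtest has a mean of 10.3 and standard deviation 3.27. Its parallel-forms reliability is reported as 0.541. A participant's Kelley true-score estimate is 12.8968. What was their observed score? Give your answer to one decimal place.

15.1

T̂ = ρX + (1 − ρ)μ  ⇒  X = (T̂ − (1 − ρ)μ) / ρ
X = (12.8968 − 0.459 × 10.3) / 0.541 = (12.8968 − 4.7277) / 0.541 = 8.1691 / 0.541 = 15.100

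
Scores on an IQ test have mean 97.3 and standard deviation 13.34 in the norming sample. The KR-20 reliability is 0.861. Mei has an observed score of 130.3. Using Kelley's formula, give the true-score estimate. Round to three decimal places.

Regress the observed score toward the mean by the unreliability: T̂ = 0.861·130.3 + 0.139·97.3 = 112.1883 + 13.5247 = 125.7130.

125.713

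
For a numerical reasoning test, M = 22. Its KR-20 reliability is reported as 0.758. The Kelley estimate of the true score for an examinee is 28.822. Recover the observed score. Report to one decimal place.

31.0

T̂ = ρX + (1 − ρ)μ  ⇒  X = (T̂ − (1 − ρ)μ) / ρ
X = (28.822 − 0.242 × 22) / 0.758 = (28.822 − 5.324) / 0.758 = 23.498 / 0.758 = 31.000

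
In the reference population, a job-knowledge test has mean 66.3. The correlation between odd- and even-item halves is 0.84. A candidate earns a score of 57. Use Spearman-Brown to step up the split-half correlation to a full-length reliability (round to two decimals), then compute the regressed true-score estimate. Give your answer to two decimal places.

Spearman-Brown: ρ = 2r/(1 + r) = 2(0.84)/(1 + 0.84) = 1.680/1.84 = 0.9130 → 0.91
T̂ = 0.91(57) + 0.09(66.3) = 51.87 + 5.967 = 57.837 → 57.84

57.84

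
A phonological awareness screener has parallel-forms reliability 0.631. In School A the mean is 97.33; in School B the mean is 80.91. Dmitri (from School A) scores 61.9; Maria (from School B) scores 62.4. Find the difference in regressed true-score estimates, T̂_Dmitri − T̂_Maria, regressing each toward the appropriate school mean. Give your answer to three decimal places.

T̂_Dmitri = 0.631(61.9) + 0.369(97.33) = 74.97367
T̂_Maria = 0.631(62.4) + 0.369(80.91) = 69.23019
Difference = 74.97367 − 69.23019 = 5.74348

5.743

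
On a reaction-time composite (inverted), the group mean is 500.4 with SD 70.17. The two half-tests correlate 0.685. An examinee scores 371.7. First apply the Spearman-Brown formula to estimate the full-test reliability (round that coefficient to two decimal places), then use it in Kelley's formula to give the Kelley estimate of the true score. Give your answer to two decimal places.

Spearman-Brown: ρ = 2r/(1 + r) = 2(0.685)/(1 + 0.685) = 1.3700/1.685 = 0.8131 → 0.81
T̂ = 0.81(371.7) + 0.19(500.4) = 301.077 + 95.076 = 396.153 → 396.15

396.15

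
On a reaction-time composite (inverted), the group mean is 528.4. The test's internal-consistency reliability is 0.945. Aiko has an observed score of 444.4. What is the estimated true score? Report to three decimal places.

449.020

T̂ = 0.945(444.4) + 0.055(528.4) = 419.9580 + 29.0620 = 449.0200 → 449.020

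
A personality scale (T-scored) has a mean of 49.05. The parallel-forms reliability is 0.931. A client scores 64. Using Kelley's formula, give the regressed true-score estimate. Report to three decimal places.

T̂ = ρX + (1 − ρ)μ
  = 0.931 × 64 + 0.069 × 49.05
  = 59.584 + 3.38445
  = 62.9685
  ≈ 62.968

62.968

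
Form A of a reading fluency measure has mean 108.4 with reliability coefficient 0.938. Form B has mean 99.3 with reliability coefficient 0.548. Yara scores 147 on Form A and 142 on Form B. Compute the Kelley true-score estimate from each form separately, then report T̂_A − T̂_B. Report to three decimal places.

21.907

T̂_A = 0.938(147) + 0.062(108.4) = 144.60680
T̂_B = 0.548(142) + 0.452(99.3) = 122.69960
T̂_A − T̂_B = 21.90720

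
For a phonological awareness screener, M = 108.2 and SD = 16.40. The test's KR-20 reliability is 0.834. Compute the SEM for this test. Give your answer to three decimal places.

6.682

SEM = SD · √(1 − ρ) = 16.40 × √0.166 = 16.40 × 0.4074 = 6.6819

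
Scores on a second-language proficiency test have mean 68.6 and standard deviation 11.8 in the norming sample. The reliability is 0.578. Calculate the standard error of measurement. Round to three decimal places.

7.665

SEM = SD · √(1 − ρ) = 11.8 × √0.422 = 11.8 × 0.6496 = 7.6655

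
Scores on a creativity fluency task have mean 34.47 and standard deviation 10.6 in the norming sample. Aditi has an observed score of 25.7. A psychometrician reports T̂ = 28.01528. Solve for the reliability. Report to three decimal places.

0.736

T̂ = ρX + (1 − ρ)μ  ⇒  T̂ − μ = ρ(X − μ)
ρ = (T̂ − μ)/(X − μ) = (28.01528 − 34.47) / (25.7 − 34.47) = -6.45472 / -8.77 = 0.73600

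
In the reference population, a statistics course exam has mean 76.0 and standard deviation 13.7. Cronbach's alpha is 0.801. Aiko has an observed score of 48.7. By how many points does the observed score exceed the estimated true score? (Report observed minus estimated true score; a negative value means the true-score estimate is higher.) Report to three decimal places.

T̂ = ρX + (1 − ρ)μ
  = 0.801 × 48.7 + 0.199 × 76.0
  = 39.0087 + 15.1240
  = 54.13270
  ≈ 54.1327
X − T̂ = 48.7 − 54.1327 = -5.4327 → -5.433

-5.433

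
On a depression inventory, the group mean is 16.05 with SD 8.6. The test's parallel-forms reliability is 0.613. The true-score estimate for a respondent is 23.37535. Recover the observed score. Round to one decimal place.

28.0

T̂ = ρX + (1 − ρ)μ  ⇒  X = (T̂ − (1 − ρ)μ) / ρ
X = (23.37535 − 0.387 × 16.05) / 0.613 = (23.37535 − 6.21135) / 0.613 = 17.16400 / 0.613 = 28.000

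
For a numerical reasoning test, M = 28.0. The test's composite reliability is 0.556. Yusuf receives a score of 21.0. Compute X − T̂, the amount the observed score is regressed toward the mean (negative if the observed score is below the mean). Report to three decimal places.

-3.108

Regress the observed score toward the mean by the unreliability: T̂ = 0.556·21.0 + 0.444·28.0 = 11.6760 + 12.4320 = 24.10800.
X − T̂ = 21.0 − 24.1080 = -3.1080 → -3.108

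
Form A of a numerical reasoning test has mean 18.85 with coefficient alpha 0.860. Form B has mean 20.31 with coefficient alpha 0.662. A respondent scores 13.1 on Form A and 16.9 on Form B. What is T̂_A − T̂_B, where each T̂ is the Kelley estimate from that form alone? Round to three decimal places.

-4.148

T̂_A = 0.860(13.1) + 0.140(18.85) = 13.90500
T̂_B = 0.662(16.9) + 0.338(20.31) = 18.05258
T̂_A − T̂_B = -4.14758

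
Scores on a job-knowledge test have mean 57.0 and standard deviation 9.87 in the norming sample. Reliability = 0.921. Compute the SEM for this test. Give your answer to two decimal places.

2.77

SEM = SD · √(1 − ρ) = 9.87 × √0.079 = 9.87 × 0.2811 = 2.774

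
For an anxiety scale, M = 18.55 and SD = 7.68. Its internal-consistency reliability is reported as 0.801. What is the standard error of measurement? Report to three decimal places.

SEM = SD · √(1 − ρ) = 7.68 × √0.199 = 7.68 × 0.4461 = 3.4260

3.426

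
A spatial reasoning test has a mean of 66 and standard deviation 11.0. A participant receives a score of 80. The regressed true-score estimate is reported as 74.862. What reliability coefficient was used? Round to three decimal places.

T̂ = ρX + (1 − ρ)μ  ⇒  T̂ − μ = ρ(X − μ)
ρ = (T̂ − μ)/(X − μ) = (74.862 − 66) / (80 − 66) = 8.862 / 14.0 = 0.63300

0.633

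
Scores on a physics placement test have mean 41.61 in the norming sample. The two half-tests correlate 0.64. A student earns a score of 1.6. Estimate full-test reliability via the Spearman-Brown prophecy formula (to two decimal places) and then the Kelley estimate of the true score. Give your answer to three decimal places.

10.402

Spearman-Brown: ρ = 2r/(1 + r) = 2(0.64)/(1 + 0.64) = 1.280/1.64 = 0.7805 → 0.78
T̂ = ρX + (1 − ρ)μ
  = 0.78 × 1.6 + 0.22 × 41.61
  = 1.248 + 9.1542
  = 10.4022
  ≈ 10.402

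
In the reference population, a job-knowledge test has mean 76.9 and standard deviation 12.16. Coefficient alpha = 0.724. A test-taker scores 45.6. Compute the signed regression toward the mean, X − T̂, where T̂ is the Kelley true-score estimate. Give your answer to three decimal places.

-8.639

Kelley's formula gives T̂ = 0.724·45.6 + 0.276·76.9 = 33.0144 + 21.2244 = 54.23880.
X − T̂ = 45.6 − 54.2388 = -8.6388 → -8.639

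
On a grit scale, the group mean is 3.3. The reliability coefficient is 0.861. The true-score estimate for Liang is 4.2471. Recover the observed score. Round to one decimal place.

T̂ = ρX + (1 − ρ)μ  ⇒  X = (T̂ − (1 − ρ)μ) / ρ
X = (4.2471 − 0.139 × 3.3) / 0.861 = (4.2471 − 0.4587) / 0.861 = 3.7884 / 0.861 = 4.400

4.4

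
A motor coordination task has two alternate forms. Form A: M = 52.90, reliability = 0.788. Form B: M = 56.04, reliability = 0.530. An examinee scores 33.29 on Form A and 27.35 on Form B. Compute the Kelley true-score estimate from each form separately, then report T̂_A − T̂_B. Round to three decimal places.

T̂_A = 0.788(33.29) + 0.212(52.90) = 37.44732
T̂_B = 0.530(27.35) + 0.470(56.04) = 40.83430
T̂_A − T̂_B = -3.38698

-3.387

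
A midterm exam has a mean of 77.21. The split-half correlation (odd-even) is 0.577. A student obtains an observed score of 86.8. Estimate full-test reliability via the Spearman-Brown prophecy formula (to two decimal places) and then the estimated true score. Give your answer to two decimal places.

Spearman-Brown: ρ = 2r/(1 + r) = 2(0.577)/(1 + 0.577) = 1.1540/1.577 = 0.7318 → 0.73
Kelley's formula gives T̂ = 0.73·86.8 + 0.27·77.21 = 63.364 + 20.8467 = 84.211.

84.21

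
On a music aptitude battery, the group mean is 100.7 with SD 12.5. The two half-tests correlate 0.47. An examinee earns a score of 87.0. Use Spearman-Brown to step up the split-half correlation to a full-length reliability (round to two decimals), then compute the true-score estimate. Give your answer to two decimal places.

Spearman-Brown: ρ = 2r/(1 + r) = 2(0.47)/(1 + 0.47) = 0.940/1.47 = 0.6395 → 0.64
T̂ = 0.64(87.0) + 0.36(100.7) = 55.680 + 36.252 = 91.932 → 91.93

91.93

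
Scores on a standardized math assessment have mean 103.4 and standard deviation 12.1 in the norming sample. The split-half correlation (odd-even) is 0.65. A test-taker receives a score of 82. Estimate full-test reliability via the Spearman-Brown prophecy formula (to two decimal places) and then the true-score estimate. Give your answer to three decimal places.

86.494

Spearman-Brown: ρ = 2r/(1 + r) = 2(0.65)/(1 + 0.65) = 1.300/1.65 = 0.7879 → 0.79
T̂ = 0.79(82) + 0.21(103.4) = 64.78 + 21.714 = 86.4940 → 86.494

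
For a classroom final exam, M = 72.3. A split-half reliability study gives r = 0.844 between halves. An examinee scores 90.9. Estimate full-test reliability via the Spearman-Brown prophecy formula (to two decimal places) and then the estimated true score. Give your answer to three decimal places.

89.412

Spearman-Brown: ρ = 2r/(1 + r) = 2(0.844)/(1 + 0.844) = 1.6880/1.844 = 0.9154 → 0.92
Regress the observed score toward the mean by the unreliability: T̂ = 0.92·90.9 + 0.08·72.3 = 83.628 + 5.784 = 89.4120.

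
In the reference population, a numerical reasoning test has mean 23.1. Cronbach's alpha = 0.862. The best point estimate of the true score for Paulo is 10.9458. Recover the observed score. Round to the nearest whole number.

9

T̂ = ρX + (1 − ρ)μ  ⇒  X = (T̂ − (1 − ρ)μ) / ρ
X = (10.9458 − 0.138 × 23.1) / 0.862 = (10.9458 − 3.1878) / 0.862 = 7.7580 / 0.862 = 9.00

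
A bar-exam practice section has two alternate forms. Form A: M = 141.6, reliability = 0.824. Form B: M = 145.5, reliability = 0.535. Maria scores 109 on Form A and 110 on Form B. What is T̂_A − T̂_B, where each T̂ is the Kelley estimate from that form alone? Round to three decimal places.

T̂_A = 0.824(109) + 0.176(141.6) = 114.73760
T̂_B = 0.535(110) + 0.465(145.5) = 126.50750
T̂_A − T̂_B = -11.76990

-11.770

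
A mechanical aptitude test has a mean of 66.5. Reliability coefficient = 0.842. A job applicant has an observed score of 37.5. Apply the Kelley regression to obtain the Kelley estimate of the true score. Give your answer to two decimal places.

T̂ = ρX + (1 − ρ)μ
  = 0.842 × 37.5 + 0.158 × 66.5
  = 31.5750 + 10.5070
  = 42.082
  ≈ 42.08

42.08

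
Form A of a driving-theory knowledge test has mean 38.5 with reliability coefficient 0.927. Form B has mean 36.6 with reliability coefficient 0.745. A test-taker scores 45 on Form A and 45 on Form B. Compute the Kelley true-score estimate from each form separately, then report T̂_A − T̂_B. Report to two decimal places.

T̂_A = 0.927(45) + 0.073(38.5) = 44.5255
T̂_B = 0.745(45) + 0.255(36.6) = 42.8580
T̂_A − T̂_B = 1.6675

1.67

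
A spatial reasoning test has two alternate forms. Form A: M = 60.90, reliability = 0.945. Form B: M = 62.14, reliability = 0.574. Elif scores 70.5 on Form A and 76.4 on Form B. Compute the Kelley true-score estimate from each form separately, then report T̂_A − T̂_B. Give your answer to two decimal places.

T̂_A = 0.945(70.5) + 0.055(60.90) = 69.9720
T̂_B = 0.574(76.4) + 0.426(62.14) = 70.3252
T̂_A − T̂_B = -0.3532

-0.35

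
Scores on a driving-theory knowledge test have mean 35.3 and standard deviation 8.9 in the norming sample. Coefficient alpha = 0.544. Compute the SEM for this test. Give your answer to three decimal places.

6.010

SEM = SD · √(1 − ρ) = 8.9 × √0.456 = 8.9 × 0.6753 = 6.0100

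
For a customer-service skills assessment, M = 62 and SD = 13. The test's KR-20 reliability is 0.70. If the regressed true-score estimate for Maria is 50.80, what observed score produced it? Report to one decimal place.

46.0

T̂ = ρX + (1 − ρ)μ  ⇒  X = (T̂ − (1 − ρ)μ) / ρ
X = (50.80 − 0.30 × 62) / 0.70 = (50.80 − 18.60) / 0.70 = 32.20 / 0.70 = 46.000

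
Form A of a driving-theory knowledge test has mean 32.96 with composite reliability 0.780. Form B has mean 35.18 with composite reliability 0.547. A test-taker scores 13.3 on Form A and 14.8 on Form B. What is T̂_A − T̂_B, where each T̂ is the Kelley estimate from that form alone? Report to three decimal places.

-6.407

T̂_A = 0.780(13.3) + 0.220(32.96) = 17.62520
T̂_B = 0.547(14.8) + 0.453(35.18) = 24.03214
T̂_A − T̂_B = -6.40694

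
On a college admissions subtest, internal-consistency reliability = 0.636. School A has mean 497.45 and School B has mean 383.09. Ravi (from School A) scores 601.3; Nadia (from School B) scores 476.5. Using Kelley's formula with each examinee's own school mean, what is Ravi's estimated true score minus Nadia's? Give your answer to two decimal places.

T̂_Ravi = 0.636(601.3) + 0.364(497.45) = 563.4986
T̂_Nadia = 0.636(476.5) + 0.364(383.09) = 442.4988
Difference = 563.4986 − 442.4988 = 120.9998

121.00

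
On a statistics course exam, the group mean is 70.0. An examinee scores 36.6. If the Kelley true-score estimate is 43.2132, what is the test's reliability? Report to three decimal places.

0.802

T̂ = ρX + (1 − ρ)μ  ⇒  T̂ − μ = ρ(X − μ)
ρ = (T̂ − μ)/(X − μ) = (43.2132 − 70.0) / (36.6 − 70.0) = -26.7868 / -33.4 = 0.80200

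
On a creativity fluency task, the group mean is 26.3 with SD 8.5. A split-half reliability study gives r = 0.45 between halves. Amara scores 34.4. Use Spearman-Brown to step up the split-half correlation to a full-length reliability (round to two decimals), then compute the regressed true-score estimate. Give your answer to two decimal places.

Spearman-Brown: ρ = 2r/(1 + r) = 2(0.45)/(1 + 0.45) = 0.900/1.45 = 0.6207 → 0.62
T̂ = 0.62(34.4) + 0.38(26.3) = 21.328 + 9.994 = 31.322 → 31.32

31.32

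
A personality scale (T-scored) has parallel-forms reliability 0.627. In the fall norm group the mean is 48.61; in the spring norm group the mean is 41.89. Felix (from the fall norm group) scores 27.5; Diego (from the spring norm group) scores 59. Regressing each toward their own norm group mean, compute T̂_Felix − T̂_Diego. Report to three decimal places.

-17.244

T̂_Felix = 0.627(27.5) + 0.373(48.61) = 35.37403
T̂_Diego = 0.627(59) + 0.373(41.89) = 52.61797
Difference = 35.37403 − 52.61797 = -17.24394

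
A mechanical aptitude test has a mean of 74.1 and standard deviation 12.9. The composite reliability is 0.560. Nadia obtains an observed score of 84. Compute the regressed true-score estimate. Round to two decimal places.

Regress the observed score toward the mean by the unreliability: T̂ = 0.560·84 + 0.440·74.1 = 47.040 + 32.6040 = 79.644.

79.64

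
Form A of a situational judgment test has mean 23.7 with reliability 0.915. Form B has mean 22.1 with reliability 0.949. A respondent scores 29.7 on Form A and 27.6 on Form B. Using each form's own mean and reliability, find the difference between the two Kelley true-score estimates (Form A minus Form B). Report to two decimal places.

T̂_A = 0.915(29.7) + 0.085(23.7) = 29.1900
T̂_B = 0.949(27.6) + 0.051(22.1) = 27.3195
T̂_A − T̂_B = 1.8705

1.87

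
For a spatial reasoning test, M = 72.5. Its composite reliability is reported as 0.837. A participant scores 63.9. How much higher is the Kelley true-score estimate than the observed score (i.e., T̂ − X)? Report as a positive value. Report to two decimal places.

Regress the observed score toward the mean by the unreliability: T̂ = 0.837·63.9 + 0.163·72.5 = 53.4843 + 11.8175 = 65.3018.
T̂ − X = 65.302 − 63.9 = 1.402 → 1.40

1.40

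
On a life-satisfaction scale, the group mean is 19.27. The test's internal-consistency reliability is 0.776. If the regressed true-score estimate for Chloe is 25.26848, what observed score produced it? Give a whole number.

27

T̂ = ρX + (1 − ρ)μ  ⇒  X = (T̂ − (1 − ρ)μ) / ρ
X = (25.26848 − 0.224 × 19.27) / 0.776 = (25.26848 − 4.31648) / 0.776 = 20.95200 / 0.776 = 27.00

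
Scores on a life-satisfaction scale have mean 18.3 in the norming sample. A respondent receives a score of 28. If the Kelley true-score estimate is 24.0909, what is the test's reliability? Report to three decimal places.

T̂ = ρX + (1 − ρ)μ  ⇒  T̂ − μ = ρ(X − μ)
ρ = (T̂ − μ)/(X − μ) = (24.0909 − 18.3) / (28 − 18.3) = 5.7909 / 9.7 = 0.59700

0.597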